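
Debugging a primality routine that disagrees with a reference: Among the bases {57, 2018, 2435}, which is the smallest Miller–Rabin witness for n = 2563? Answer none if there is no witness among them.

n − 1 = 2562 = 2^1 · 1281, so s = 1 and d = 1281.
Base 57: x_0 = 57^1281 mod 2563 = 1784. x_0 ∉ {1, 2562} and s = 1, so 57 is a Miller–Rabin witness and 2563 is composite.
Base 2018: x_0 = 2018^1281 mod 2563 = 1314. x_0 ∉ {1, 2562} and s = 1, so 2018 is a Miller–Rabin witness and 2563 is composite.
Base 2435: x_0 = 2435^1281 mod 2563 = 169. x_0 ∉ {1, 2562} and s = 1, so 2435 is a Miller–Rabin witness and 2563 is composite.
The smallest witness among the given bases is 57.

57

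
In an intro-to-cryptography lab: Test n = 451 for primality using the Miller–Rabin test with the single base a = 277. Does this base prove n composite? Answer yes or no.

n − 1 = 450 = 2^1 · 225, so s = 1 and d = 225.
x_0 = 277^225 mod 451 = 450.
x_0 = 450 ≡ −1, so 277 is not a witness.

no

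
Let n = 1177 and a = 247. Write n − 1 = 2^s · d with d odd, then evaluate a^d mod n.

344

n − 1 = 1176 = 2^3 · 147, so s = 3 and d = 147.
Repeated squaring mod 1177: 247^1 ≡ 247, 247^2 ≡ 982, 247^4 ≡ 361, 247^8 ≡ 851, 247^16 ≡ 346, 247^32 ≡ 839, 247^64 ≡ 75, 247^128 ≡ 917.
147 = 128 + 16 + 2 + 1, so 247^147 ≡ 917·346·982·247 ≡ 344 (mod 1177).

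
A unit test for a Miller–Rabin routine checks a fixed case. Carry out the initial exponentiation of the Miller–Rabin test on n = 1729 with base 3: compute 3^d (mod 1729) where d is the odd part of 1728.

n − 1 = 1728 = 2^6 · 27, so s = 6 and d = 27.
3^27 mod 1729 = 664.

664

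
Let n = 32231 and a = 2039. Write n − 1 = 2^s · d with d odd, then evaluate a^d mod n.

21894

n − 1 = 32230 = 2^1 · 16115, so s = 1 and d = 16115.
Repeated squaring mod 32231: 2039^1 ≡ 2039, 2039^2 ≡ 31953, 2039^4 ≡ 12822, 2039^8 ≡ 25584, 2039^16 ≡ 26139, 2039^32 ≡ 14583, 2039^64 ≡ 3751, 2039^128 ≡ 17285, 2039^256 ≡ 22086, 2039^512 ≡ 7442, 2039^1024 ≡ 10506, 2039^2048 ≡ 17092, 2039^4096 ≡ 26911, 2039^8192 ≡ 3582.
16115 = 8192 + 4096 + 2048 + 1024 + 512 + 128 + 64 + 32 + 16 + 2 + 1, so 2039^16115 ≡ 3582·26911·17092·10506·7442·17285·3751·14583·26139·31953·2039 ≡ 21894 (mod 32231).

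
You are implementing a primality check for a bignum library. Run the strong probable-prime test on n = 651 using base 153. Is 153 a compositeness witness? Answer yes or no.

yes

n − 1 = 650 = 2^1 · 325, so s = 1 and d = 325.
x_0 = 153^325 mod 651 = 216.
x_0 ∉ {1, 650} and s = 1, so 153 is a Miller–Rabin witness and 651 is composite.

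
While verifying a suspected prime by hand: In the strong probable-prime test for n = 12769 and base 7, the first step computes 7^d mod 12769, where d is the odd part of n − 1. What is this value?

n − 1 = 12768 = 2^5 · 399, so s = 5 and d = 399.
Repeated squaring mod 12769: 7^1 ≡ 7, 7^2 ≡ 49, 7^4 ≡ 2401, 7^8 ≡ 5982, 7^16 ≡ 5586, 7^32 ≡ 8729, 7^64 ≡ 2818, 7^128 ≡ 11575, 7^256 ≡ 8277.
399 = 256 + 128 + 8 + 4 + 2 + 1, so 7^399 ≡ 8277·11575·5982·2401·49·7 ≡ 3163 (mod 12769).

3163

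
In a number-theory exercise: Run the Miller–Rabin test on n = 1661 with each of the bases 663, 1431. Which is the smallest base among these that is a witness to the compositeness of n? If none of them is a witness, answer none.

1431

n − 1 = 1660 = 2^2 · 415, so s = 2 and d = 415.
Base 663: x_0 = 663^415 mod 1661 = 1. x_0 = 1, so 663 is not a witness.
Base 1431: x_0 = 1431^415 mod 1661 = 210. x_0 is neither 1 nor 1660, so continue squaring. x_1 = 210^2 mod 1661 = 914. Reached i = s−1 = 1 without hitting −1: 1431 is a Miller–Rabin witness and 1661 is composite.
The smallest witness among the given bases is 1431.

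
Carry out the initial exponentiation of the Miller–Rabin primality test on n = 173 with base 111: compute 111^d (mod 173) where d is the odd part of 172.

n − 1 = 172 = 2^2 · 43, so s = 2 and d = 43.
By repeated squaring, 111^43 ≡ 80 (mod 173).

80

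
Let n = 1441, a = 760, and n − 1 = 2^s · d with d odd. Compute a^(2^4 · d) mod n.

n − 1 = 1440 = 2^5 · 45, so s = 5 and d = 45.
x_0 = 760^45 mod 1441 = 1024.
x_1 = 1024^2 mod 1441 = 969.
x_2 = 969^2 mod 1441 = 870.
x_3 = 870^2 mod 1441 = 375.
x_4 = 375^2 mod 1441 = 848.

848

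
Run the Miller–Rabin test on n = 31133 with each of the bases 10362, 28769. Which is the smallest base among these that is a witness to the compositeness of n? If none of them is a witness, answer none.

n − 1 = 31132 = 2^2 · 7783, so s = 2 and d = 7783.
Base 10362: x_0 = 10362^7783 mod 31133 = 5306. x_0 is neither 1 nor 31132, so continue squaring. x_1 = 5306^2 mod 31133 = 9404. Reached i = s−1 = 1 without hitting −1: 10362 is a Miller–Rabin witness and 31133 is composite.
Base 28769: x_0 = 28769^7783 mod 31133 = 12402. x_0 is neither 1 nor 31132, so continue squaring. x_1 = 12402^2 mod 31133 = 12584. Reached i = s−1 = 1 without hitting −1: 28769 is a Miller–Rabin witness and 31133 is composite.
The smallest witness among the given bases is 10362.

10362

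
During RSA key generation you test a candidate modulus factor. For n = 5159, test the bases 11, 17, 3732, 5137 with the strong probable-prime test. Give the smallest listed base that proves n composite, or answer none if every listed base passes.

11

n − 1 = 5158 = 2^1 · 2579, so s = 1 and d = 2579.
Base 11: x_0 = 11^2579 mod 5159 = 1122. x_0 ∉ {1, 5158} and s = 1, so 11 is a Miller–Rabin witness and 5159 is composite.
Base 17: x_0 = 17^2579 mod 5159 = 2070. x_0 ∉ {1, 5158} and s = 1, so 17 is a Miller–Rabin witness and 5159 is composite.
Base 3732: x_0 = 3732^2579 mod 5159 = 1863. x_0 ∉ {1, 5158} and s = 1, so 3732 is a Miller–Rabin witness and 5159 is composite.
Base 5137: x_0 = 5137^2579 mod 5159 = 209. x_0 ∉ {1, 5158} and s = 1, so 5137 is a Miller–Rabin witness and 5159 is composite.
The smallest witness among the given bases is 11.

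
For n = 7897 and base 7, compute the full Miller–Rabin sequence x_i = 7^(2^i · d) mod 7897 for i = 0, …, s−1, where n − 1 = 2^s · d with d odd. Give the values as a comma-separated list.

2794, 4200, 5999

n − 1 = 7896 = 2^3 · 987, so s = 3 and d = 987.
x_0 = 7^987 mod 7897 = 2794.
x_1 = 2794^2 mod 7897 = 4200.
x_2 = 4200^2 mod 7897 = 5999.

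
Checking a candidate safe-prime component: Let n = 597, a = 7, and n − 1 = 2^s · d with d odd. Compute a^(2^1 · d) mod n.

7

n − 1 = 596 = 2^2 · 149, so s = 2 and d = 149.
x_0 = 7^149 mod 597 = 112.
x_1 = 112^2 mod 597 = 7.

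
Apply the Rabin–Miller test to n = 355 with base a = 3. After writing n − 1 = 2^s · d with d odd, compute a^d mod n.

293

n − 1 = 354 = 2^1 · 177, so s = 1 and d = 177.
3^177 mod 355 = 293.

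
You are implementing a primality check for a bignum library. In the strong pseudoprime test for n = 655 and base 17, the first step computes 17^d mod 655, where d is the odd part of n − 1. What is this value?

n − 1 = 654 = 2^1 · 327, so s = 1 and d = 327.
17^327 mod 655 = 628.

628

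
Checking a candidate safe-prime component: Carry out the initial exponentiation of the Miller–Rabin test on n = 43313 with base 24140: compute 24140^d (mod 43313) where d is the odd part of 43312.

27889

n − 1 = 43312 = 2^4 · 2707, so s = 4 and d = 2707.
24140^2707 mod 43313 = 27889.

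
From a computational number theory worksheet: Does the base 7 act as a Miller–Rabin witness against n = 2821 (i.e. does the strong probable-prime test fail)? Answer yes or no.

yes

n − 1 = 2820 = 2^2 · 705, so s = 2 and d = 705.
x_0 = 7^705 mod 2821 = 931.
x_0 is neither 1 nor 2820, so continue squaring.
x_1 = 931^2 mod 2821 = 714.
Reached i = s−1 = 1 without hitting −1: 7 is a Miller–Rabin witness and 2821 is composite.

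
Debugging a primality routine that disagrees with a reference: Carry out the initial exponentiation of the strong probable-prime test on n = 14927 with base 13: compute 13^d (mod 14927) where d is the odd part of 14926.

n − 1 = 14926 = 2^1 · 7463, so s = 1 and d = 7463.
13^7463 mod 14927 = 5156.

5156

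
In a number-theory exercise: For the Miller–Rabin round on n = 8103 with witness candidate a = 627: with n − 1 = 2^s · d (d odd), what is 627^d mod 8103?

n − 1 = 8102 = 2^1 · 4051, so s = 1 and d = 4051.
Repeated squaring mod 8103: 627^1 ≡ 627, 627^2 ≡ 4185, 627^4 ≡ 3642, 627^8 ≡ 7656, 627^16 ≡ 5337, 627^32 ≡ 1524, 627^64 ≡ 5118, 627^128 ≡ 5028, 627^256 ≡ 7527, 627^512 ≡ 7656, 627^1024 ≡ 5337, 627^2048 ≡ 1524.
4051 = 2048 + 1024 + 512 + 256 + 128 + 64 + 16 + 2 + 1, so 627^4051 ≡ 1524·5337·7656·7527·5028·5118·5337·4185·627 ≡ 372 (mod 8103).

372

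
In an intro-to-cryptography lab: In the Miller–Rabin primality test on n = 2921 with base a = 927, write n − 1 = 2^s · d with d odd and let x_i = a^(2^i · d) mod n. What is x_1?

584

n − 1 = 2920 = 2^3 · 365, so s = 3 and d = 365.
x_0 = 927^365 mod 2921 = 595.
x_1 = 595^2 mod 2921 = 584.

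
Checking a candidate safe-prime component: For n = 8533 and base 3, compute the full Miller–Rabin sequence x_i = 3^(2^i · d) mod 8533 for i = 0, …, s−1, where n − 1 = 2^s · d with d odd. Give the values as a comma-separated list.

1434, 8436

n − 1 = 8532 = 2^2 · 2133, so s = 2 and d = 2133.
x_0 = 3^2133 mod 8533 = 1434.
x_1 = 1434^2 mod 8533 = 8436.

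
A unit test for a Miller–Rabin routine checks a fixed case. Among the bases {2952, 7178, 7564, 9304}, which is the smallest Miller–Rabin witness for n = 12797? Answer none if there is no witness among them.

n − 1 = 12796 = 2^2 · 3199, so s = 2 and d = 3199.
Base 2952: x_0 = 2952^3199 mod 12797 = 1830. x_0 is neither 1 nor 12796, so continue squaring. x_1 = 1830^2 mod 12797 = 8883. Reached i = s−1 = 1 without hitting −1: 2952 is a Miller–Rabin witness and 12797 is composite.
Base 7178: x_0 = 7178^3199 mod 12797 = 4915. x_0 is neither 1 nor 12796, so continue squaring. x_1 = 4915^2 mod 12797 = 9286. Reached i = s−1 = 1 without hitting −1: 7178 is a Miller–Rabin witness and 12797 is composite.
Base 7564: x_0 = 7564^3199 mod 12797 = 5989. x_0 is neither 1 nor 12796, so continue squaring. x_1 = 5989^2 mod 12797 = 10927. Reached i = s−1 = 1 without hitting −1: 7564 is a Miller–Rabin witness and 12797 is composite.
Base 9304: x_0 = 9304^3199 mod 12797 = 11567. x_0 is neither 1 nor 12796, so continue squaring. x_1 = 11567^2 mod 12797 = 2854. Reached i = s−1 = 1 without hitting −1: 9304 is a Miller–Rabin witness and 12797 is composite.
The smallest witness among the given bases is 2952.

2952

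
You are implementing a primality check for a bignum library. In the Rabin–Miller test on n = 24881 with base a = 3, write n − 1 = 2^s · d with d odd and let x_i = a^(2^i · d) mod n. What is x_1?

n − 1 = 24880 = 2^4 · 1555, so s = 4 and d = 1555.
x_0 = 3^1555 mod 24881 = 14387.
x_1 = 14387^2 mod 24881 = 730.

730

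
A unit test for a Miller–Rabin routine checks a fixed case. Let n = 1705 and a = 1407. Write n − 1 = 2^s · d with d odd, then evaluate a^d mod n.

1077

n − 1 = 1704 = 2^3 · 213, so s = 3 and d = 213.
1407^213 mod 1705 = 1077.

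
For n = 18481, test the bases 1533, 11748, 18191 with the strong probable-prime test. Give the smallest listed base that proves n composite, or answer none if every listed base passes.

none

n − 1 = 18480 = 2^4 · 1155, so s = 4 and d = 1155.
Base 1533: x_0 = 1533^1155 mod 18481 = 10404. x_0 is neither 1 nor 18480, so continue squaring. x_1 = 10404^2 mod 18481 = 18480. x_1 ≡ −1, so 1533 is not a witness.
Base 11748: x_0 = 11748^1155 mod 18481 = 5121. x_0 is neither 1 nor 18480, so continue squaring. x_1 = 5121^2 mod 18481 = 102. x_2 = 102^2 mod 18481 = 10404. x_3 = 10404^2 mod 18481 = 18480. x_3 ≡ −1, so 11748 is not a witness.
Base 18191: x_0 = 18191^1155 mod 18481 = 13607. x_0 is neither 1 nor 18480, so continue squaring. x_1 = 13607^2 mod 18481 = 7791. x_2 = 7791^2 mod 18481 = 8077. x_3 = 8077^2 mod 18481 = 18480. x_3 ≡ −1, so 18191 is not a witness.
No listed base is a witness for 18481.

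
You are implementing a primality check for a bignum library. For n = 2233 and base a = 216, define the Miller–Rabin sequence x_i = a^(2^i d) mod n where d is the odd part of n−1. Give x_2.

n − 1 = 2232 = 2^3 · 279, so s = 3 and d = 279.
x_0 = 216^279 mod 2233 = 734.
x_1 = 734^2 mod 2233 = 603.
x_2 = 603^2 mod 2233 = 1863.

1863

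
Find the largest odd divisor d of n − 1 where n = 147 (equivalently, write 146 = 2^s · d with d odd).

73

Halving: 146 → 73; 73 is odd.
So 146 = 2^1 · 73.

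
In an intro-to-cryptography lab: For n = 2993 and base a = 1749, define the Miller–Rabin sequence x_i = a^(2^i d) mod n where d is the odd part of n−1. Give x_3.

n − 1 = 2992 = 2^4 · 187, so s = 4 and d = 187.
x_0 = 1749^187 mod 2993 = 3.
x_1 = 3^2 mod 2993 = 9.
x_2 = 9^2 mod 2993 = 81.
x_3 = 81^2 mod 2993 = 575.

575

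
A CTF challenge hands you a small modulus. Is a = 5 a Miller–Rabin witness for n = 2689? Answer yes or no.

n − 1 = 2688 = 2^7 · 21, so s = 7 and d = 21.
x_0 = 5^21 mod 2689 = 1194.
x_0 is neither 1 nor 2688, so continue squaring.
x_1 = 1194^2 mod 2689 = 466.
x_2 = 466^2 mod 2689 = 2036.
x_3 = 2036^2 mod 2689 = 1547.
x_4 = 1547^2 mod 2689 = 2688.
x_4 ≡ −1, so 5 is not a witness.

no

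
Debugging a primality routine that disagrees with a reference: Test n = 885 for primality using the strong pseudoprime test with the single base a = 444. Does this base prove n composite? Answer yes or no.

n − 1 = 884 = 2^2 · 221, so s = 2 and d = 221.
x_0 = 444^221 mod 885 = 624.
x_0 is neither 1 nor 884, so continue squaring.
x_1 = 624^2 mod 885 = 861.
Reached i = s−1 = 1 without hitting −1: 444 is a Miller–Rabin witness and 885 is composite.

yes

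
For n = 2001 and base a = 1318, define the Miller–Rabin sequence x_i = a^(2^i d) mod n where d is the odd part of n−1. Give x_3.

n − 1 = 2000 = 2^4 · 125, so s = 4 and d = 125.
x_0 = 1318^125 mod 2001 = 589.
x_1 = 589^2 mod 2001 = 748.
x_2 = 748^2 mod 2001 = 1225.
x_3 = 1225^2 mod 2001 = 1876.

1876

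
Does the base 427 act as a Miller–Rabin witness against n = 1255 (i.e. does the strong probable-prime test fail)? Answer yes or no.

n − 1 = 1254 = 2^1 · 627, so s = 1 and d = 627.
Repeated squaring mod 1255: 427^1 ≡ 427, 427^2 ≡ 354, 427^4 ≡ 1071, 427^8 ≡ 1226, 427^16 ≡ 841, 427^32 ≡ 716, 427^64 ≡ 616, 427^128 ≡ 446, 427^256 ≡ 626, 427^512 ≡ 316.
627 = 512 + 64 + 32 + 16 + 2 + 1, so 427^627 ≡ 316·616·716·841·354·427 ≡ 148 (mod 1255).
x_0 = 427^627 mod 1255 = 148.
x_0 ∉ {1, 1254} and s = 1, so 427 is a Miller–Rabin witness and 1255 is composite.

yes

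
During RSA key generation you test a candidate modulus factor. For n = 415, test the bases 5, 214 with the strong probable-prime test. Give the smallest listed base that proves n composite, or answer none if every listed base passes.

n − 1 = 414 = 2^1 · 207, so s = 1 and d = 207.
Base 5: x_0 = 5^207 mod 415 = 390. x_0 ∉ {1, 414} and s = 1, so 5 is a Miller–Rabin witness and 415 is composite.
Base 214: x_0 = 214^207 mod 415 = 229. x_0 ∉ {1, 414} and s = 1, so 214 is a Miller–Rabin witness and 415 is composite.
The smallest witness among the given bases is 5.

5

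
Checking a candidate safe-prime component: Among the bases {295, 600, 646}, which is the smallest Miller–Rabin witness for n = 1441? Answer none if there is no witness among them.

n − 1 = 1440 = 2^5 · 45, so s = 5 and d = 45.
Base 295: x_0 = 295^45 mod 1441 = 870. x_0 is neither 1 nor 1440, so continue squaring. x_1 = 870^2 mod 1441 = 375. x_2 = 375^2 mod 1441 = 848. x_3 = 848^2 mod 1441 = 45. x_4 = 45^2 mod 1441 = 584. Reached i = s−1 = 4 without hitting −1: 295 is a Miller–Rabin witness and 1441 is composite.
Base 600: x_0 = 600^45 mod 1441 = 571. x_0 is neither 1 nor 1440, so continue squaring. x_1 = 571^2 mod 1441 = 375. x_2 = 375^2 mod 1441 = 848. x_3 = 848^2 mod 1441 = 45. x_4 = 45^2 mod 1441 = 584. Reached i = s−1 = 4 without hitting −1: 600 is a Miller–Rabin witness and 1441 is composite.
Base 646: x_0 = 646^45 mod 1441 = 461. x_0 is neither 1 nor 1440, so continue squaring. x_1 = 461^2 mod 1441 = 694. x_2 = 694^2 mod 1441 = 342. x_3 = 342^2 mod 1441 = 243. x_4 = 243^2 mod 1441 = 1409. Reached i = s−1 = 4 without hitting −1: 646 is a Miller–Rabin witness and 1441 is composite.
The smallest witness among the given bases is 295.

295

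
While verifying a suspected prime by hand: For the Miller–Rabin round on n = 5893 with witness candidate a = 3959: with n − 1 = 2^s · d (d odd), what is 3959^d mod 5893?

n − 1 = 5892 = 2^2 · 1473, so s = 2 and d = 1473.
3959^1473 mod 5893 = 909.

909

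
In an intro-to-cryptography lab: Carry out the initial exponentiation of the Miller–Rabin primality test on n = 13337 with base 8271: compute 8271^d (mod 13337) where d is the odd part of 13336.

n − 1 = 13336 = 2^3 · 1667, so s = 3 and d = 1667.
Repeated squaring mod 13337: 8271^1 ≡ 8271, 8271^2 ≡ 3968, 8271^4 ≡ 7364, 8271^8 ≡ 254, 8271^16 ≡ 11168, 8271^32 ≡ 9937, 8271^64 ≡ 10158, 8271^128 ≡ 9932, 8271^256 ≡ 4172, 8271^512 ≡ 799, 8271^1024 ≡ 11562.
1667 = 1024 + 512 + 128 + 2 + 1, so 8271^1667 ≡ 11562·799·9932·3968·8271 ≡ 1189 (mod 13337).

1189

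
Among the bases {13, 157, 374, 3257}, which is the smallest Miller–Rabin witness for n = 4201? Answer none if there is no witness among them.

none

n − 1 = 4200 = 2^3 · 525, so s = 3 and d = 525.
Base 13: x_0 = 13^525 mod 4201 = 1649. x_0 is neither 1 nor 4200, so continue squaring. x_1 = 1649^2 mod 4201 = 1154. x_2 = 1154^2 mod 4201 = 4200. x_2 ≡ −1, so 13 is not a witness.
Base 157: x_0 = 157^525 mod 4201 = 1649. x_0 is neither 1 nor 4200, so continue squaring. x_1 = 1649^2 mod 4201 = 1154. x_2 = 1154^2 mod 4201 = 4200. x_2 ≡ −1, so 157 is not a witness.
Base 374: x_0 = 374^525 mod 4201 = 2552. x_0 is neither 1 nor 4200, so continue squaring. x_1 = 2552^2 mod 4201 = 1154. x_2 = 1154^2 mod 4201 = 4200. x_2 ≡ −1, so 374 is not a witness.
Base 3257: x_0 = 3257^525 mod 4201 = 4200. x_0 = 4200 ≡ −1, so 3257 is not a witness.
No listed base is a witness for 4201.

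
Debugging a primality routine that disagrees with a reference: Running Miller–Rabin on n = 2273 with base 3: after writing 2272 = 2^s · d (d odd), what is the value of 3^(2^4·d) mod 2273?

2272

n − 1 = 2272 = 2^5 · 71, so s = 5 and d = 71.
Repeated squaring mod 2273: 3^1 ≡ 3, 3^2 ≡ 9, 3^4 ≡ 81, 3^8 ≡ 2015, 3^16 ≡ 647, 3^32 ≡ 377, 3^64 ≡ 1203.
71 = 64 + 4 + 2 + 1, so 3^71 ≡ 1203·81·9·3 ≡ 1100 (mod 2273).
x_0 = 1100.
x_1 = 1100^2 mod 2273 = 764.
x_2 = 764^2 mod 2273 = 1808.
x_3 = 1808^2 mod 2273 = 290.
x_4 = 290^2 mod 2273 = 2272.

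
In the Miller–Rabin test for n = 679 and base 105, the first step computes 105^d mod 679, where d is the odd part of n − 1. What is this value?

n − 1 = 678 = 2^1 · 339, so s = 1 and d = 339.
105^339 mod 679 = 609.

609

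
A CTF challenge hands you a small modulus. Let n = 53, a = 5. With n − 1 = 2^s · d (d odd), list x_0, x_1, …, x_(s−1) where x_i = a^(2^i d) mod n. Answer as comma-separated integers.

23, 52

n − 1 = 52 = 2^2 · 13, so s = 2 and d = 13.
x_0 = 5^13 mod 53 = 23.
x_1 = 23^2 mod 53 = 52.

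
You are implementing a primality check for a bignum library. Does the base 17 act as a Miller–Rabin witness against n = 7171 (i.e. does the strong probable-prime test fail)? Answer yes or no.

no

n − 1 = 7170 = 2^1 · 3585, so s = 1 and d = 3585.
x_0 = 17^3585 mod 7171 = 7170.
x_0 = 7170 ≡ −1, so 17 is not a witness.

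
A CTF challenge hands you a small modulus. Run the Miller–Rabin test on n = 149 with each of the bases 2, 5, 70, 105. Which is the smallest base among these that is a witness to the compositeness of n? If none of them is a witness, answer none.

none

n − 1 = 148 = 2^2 · 37, so s = 2 and d = 37.
Base 2: x_0 = 2^37 mod 149 = 105. x_0 is neither 1 nor 148, so continue squaring. x_1 = 105^2 mod 149 = 148. x_1 ≡ −1, so 2 is not a witness.
Base 5: x_0 = 5^37 mod 149 = 1. x_0 = 1, so 5 is not a witness.
Base 70: x_0 = 70^37 mod 149 = 44. x_0 is neither 1 nor 148, so continue squaring. x_1 = 44^2 mod 149 = 148. x_1 ≡ −1, so 70 is not a witness.
Base 105: x_0 = 105^37 mod 149 = 105. x_0 is neither 1 nor 148, so continue squaring. x_1 = 105^2 mod 149 = 148. x_1 ≡ −1, so 105 is not a witness.
No listed base is a witness for 149.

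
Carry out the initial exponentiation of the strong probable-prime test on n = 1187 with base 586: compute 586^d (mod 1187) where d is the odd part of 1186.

1186

n − 1 = 1186 = 2^1 · 593, so s = 1 and d = 593.
586^593 mod 1187 = 1186.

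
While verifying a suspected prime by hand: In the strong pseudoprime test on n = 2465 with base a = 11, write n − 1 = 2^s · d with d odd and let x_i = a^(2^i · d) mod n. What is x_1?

n − 1 = 2464 = 2^5 · 77, so s = 5 and d = 77.
x_0 = 11^77 mod 2465 = 1061.
x_1 = 1061^2 mod 2465 = 1681.

1681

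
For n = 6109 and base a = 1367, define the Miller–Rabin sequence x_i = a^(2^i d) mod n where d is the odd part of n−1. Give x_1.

3904

n − 1 = 6108 = 2^2 · 1527, so s = 2 and d = 1527.
x_0 = 1367^1527 mod 6109 = 5169.
x_1 = 5169^2 mod 6109 = 3904.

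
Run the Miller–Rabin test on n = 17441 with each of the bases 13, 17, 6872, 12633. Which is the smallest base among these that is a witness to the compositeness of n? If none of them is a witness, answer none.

n − 1 = 17440 = 2^5 · 545, so s = 5 and d = 545.
Base 13: x_0 = 13^545 mod 17441 = 10085. x_0 is neither 1 nor 17440, so continue squaring. x_1 = 10085^2 mod 17441 = 8754. x_2 = 8754^2 mod 17441 = 14203. x_3 = 14203^2 mod 17441 = 2603. x_4 = 2603^2 mod 17441 = 8501. Reached i = s−1 = 4 without hitting −1: 13 is a Miller–Rabin witness and 17441 is composite.
Base 17: x_0 = 17^545 mod 17441 = 17242. x_0 is neither 1 nor 17440, so continue squaring. x_1 = 17242^2 mod 17441 = 4719. x_2 = 4719^2 mod 17441 = 14245. x_3 = 14245^2 mod 17441 = 11431. x_4 = 11431^2 mod 17441 = 17230. Reached i = s−1 = 4 without hitting −1: 17 is a Miller–Rabin witness and 17441 is composite.
Base 6872: x_0 = 6872^545 mod 17441 = 2158. x_0 is neither 1 nor 17440, so continue squaring. x_1 = 2158^2 mod 17441 = 217. x_2 = 217^2 mod 17441 = 12207. x_3 = 12207^2 mod 17441 = 12386. x_4 = 12386^2 mod 17441 = 1960. Reached i = s−1 = 4 without hitting −1: 6872 is a Miller–Rabin witness and 17441 is composite.
Base 12633: x_0 = 12633^545 mod 17441 = 15171. x_0 is neither 1 nor 17440, so continue squaring. x_1 = 15171^2 mod 17441 = 7805. x_2 = 7805^2 mod 17441 = 14053. x_3 = 14053^2 mod 17441 = 2366. x_4 = 2366^2 mod 17441 = 16836. Reached i = s−1 = 4 without hitting −1: 12633 is a Miller–Rabin witness and 17441 is composite.
The smallest witness among the given bases is 13.

13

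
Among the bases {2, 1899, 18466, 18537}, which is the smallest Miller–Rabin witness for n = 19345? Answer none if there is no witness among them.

n − 1 = 19344 = 2^4 · 1209, so s = 4 and d = 1209.
Base 2: x_0 = 2^1209 mod 19345 = 8987. x_0 is neither 1 nor 19344, so continue squaring. x_1 = 8987^2 mod 19345 = 794. x_2 = 794^2 mod 19345 = 11396. x_3 = 11396^2 mod 19345 = 5831. Reached i = s−1 = 3 without hitting −1: 2 is a Miller–Rabin witness and 19345 is composite.
Base 1899: x_0 = 1899^1209 mod 19345 = 7739. x_0 is neither 1 nor 19344, so continue squaring. x_1 = 7739^2 mod 19345 = 1. x_1 = 1 but x_0 ≠ ±1, a nontrivial square root of 1 — 1899 is a witness and 19345 is composite.
Base 18466: x_0 = 18466^1209 mod 19345 = 17036. x_0 is neither 1 nor 19344, so continue squaring. x_1 = 17036^2 mod 19345 = 11606. x_2 = 11606^2 mod 19345 = 1. x_2 = 1 but x_1 ≠ ±1, a nontrivial square root of 1 — 18466 is a witness and 19345 is composite.
Base 18537: x_0 = 18537^1209 mod 19345 = 1112. x_0 is neither 1 nor 19344, so continue squaring. x_1 = 1112^2 mod 19345 = 17809. x_2 = 17809^2 mod 19345 = 18551. x_3 = 18551^2 mod 19345 = 11396. Reached i = s−1 = 3 without hitting −1: 18537 is a Miller–Rabin witness and 19345 is composite.
The smallest witness among the given bases is 2.

2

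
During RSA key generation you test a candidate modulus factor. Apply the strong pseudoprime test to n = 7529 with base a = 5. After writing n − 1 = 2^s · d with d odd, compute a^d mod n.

7528

n − 1 = 7528 = 2^3 · 941, so s = 3 and d = 941.
5^941 mod 7529 = 7528.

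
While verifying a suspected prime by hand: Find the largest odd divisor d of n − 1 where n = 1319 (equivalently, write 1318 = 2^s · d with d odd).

659

Halving: 1318 → 659; 659 is odd.
So 1318 = 2^1 · 659.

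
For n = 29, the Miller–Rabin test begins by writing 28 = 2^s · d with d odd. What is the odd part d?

7

Halving: 28 → 14 → 7; 7 is odd.
So 28 = 2^2 · 7.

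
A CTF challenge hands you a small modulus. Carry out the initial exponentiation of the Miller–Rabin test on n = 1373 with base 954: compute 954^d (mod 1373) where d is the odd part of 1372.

n − 1 = 1372 = 2^2 · 343, so s = 2 and d = 343.
Repeated squaring mod 1373: 954^1 ≡ 954, 954^2 ≡ 1190, 954^4 ≡ 537, 954^8 ≡ 39, 954^16 ≡ 148, 954^32 ≡ 1309, 954^64 ≡ 1350, 954^128 ≡ 529, 954^256 ≡ 1122.
343 = 256 + 64 + 16 + 4 + 2 + 1, so 954^343 ≡ 1122·1350·148·537·1190·954 ≡ 1372 (mod 1373).

1372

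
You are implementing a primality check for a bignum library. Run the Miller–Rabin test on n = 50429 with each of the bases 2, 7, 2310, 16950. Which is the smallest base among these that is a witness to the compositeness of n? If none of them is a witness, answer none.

n − 1 = 50428 = 2^2 · 12607, so s = 2 and d = 12607.
Base 2: x_0 = 2^12607 mod 50429 = 22916. x_0 is neither 1 nor 50428, so continue squaring. x_1 = 22916^2 mod 50429 = 25879. Reached i = s−1 = 1 without hitting −1: 2 is a Miller–Rabin witness and 50429 is composite.
Base 7: x_0 = 7^12607 mod 50429 = 24064. x_0 is neither 1 nor 50428, so continue squaring. x_1 = 24064^2 mod 50429 = 50318. Reached i = s−1 = 1 without hitting −1: 7 is a Miller–Rabin witness and 50429 is composite.
Base 2310: x_0 = 2310^12607 mod 50429 = 8807. x_0 is neither 1 nor 50428, so continue squaring. x_1 = 8807^2 mod 50429 = 3447. Reached i = s−1 = 1 without hitting −1: 2310 is a Miller–Rabin witness and 50429 is composite.
Base 16950: x_0 = 16950^12607 mod 50429 = 9210. x_0 is neither 1 nor 50428, so continue squaring. x_1 = 9210^2 mod 50429 = 2522. Reached i = s−1 = 1 without hitting −1: 16950 is a Miller–Rabin witness and 50429 is composite.
The smallest witness among the given bases is 2.

2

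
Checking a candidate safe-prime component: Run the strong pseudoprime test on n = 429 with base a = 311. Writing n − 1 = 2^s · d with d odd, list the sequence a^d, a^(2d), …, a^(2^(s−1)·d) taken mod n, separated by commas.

n − 1 = 428 = 2^2 · 107, so s = 2 and d = 107.
x_0 = 311^107 mod 429 = 350.
x_1 = 350^2 mod 429 = 235.

350, 235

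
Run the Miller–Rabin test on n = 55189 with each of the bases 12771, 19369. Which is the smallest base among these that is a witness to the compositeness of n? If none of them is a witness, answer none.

n − 1 = 55188 = 2^2 · 13797, so s = 2 and d = 13797.
Base 12771: x_0 = 12771^13797 mod 55189 = 40277. x_0 is neither 1 nor 55188, so continue squaring. x_1 = 40277^2 mod 55189 = 11263. Reached i = s−1 = 1 without hitting −1: 12771 is a Miller–Rabin witness and 55189 is composite.
Base 19369: x_0 = 19369^13797 mod 55189 = 27589. x_0 is neither 1 nor 55188, so continue squaring. x_1 = 27589^2 mod 55189 = 41422. Reached i = s−1 = 1 without hitting −1: 19369 is a Miller–Rabin witness and 55189 is composite.
The smallest witness among the given bases is 12771.

12771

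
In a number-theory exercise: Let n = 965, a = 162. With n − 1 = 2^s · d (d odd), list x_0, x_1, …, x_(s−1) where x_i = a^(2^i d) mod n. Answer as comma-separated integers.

n − 1 = 964 = 2^2 · 241, so s = 2 and d = 241.
x_0 = 162^241 mod 965 = 417.
x_1 = 417^2 mod 965 = 189.

417, 189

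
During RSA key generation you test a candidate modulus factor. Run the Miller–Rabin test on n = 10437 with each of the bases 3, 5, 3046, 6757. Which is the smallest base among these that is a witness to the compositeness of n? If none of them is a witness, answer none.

3

n − 1 = 10436 = 2^2 · 2609, so s = 2 and d = 2609.
Base 3: x_0 = 3^2609 mod 10437 = 5241. x_0 is neither 1 nor 10436, so continue squaring. x_1 = 5241^2 mod 10437 = 8334. Reached i = s−1 = 1 without hitting −1: 3 is a Miller–Rabin witness and 10437 is composite.
Base 5: x_0 = 5^2609 mod 10437 = 2684. x_0 is neither 1 nor 10436, so continue squaring. x_1 = 2684^2 mod 10437 = 2326. Reached i = s−1 = 1 without hitting −1: 5 is a Miller–Rabin witness and 10437 is composite.
Base 3046: x_0 = 3046^2609 mod 10437 = 8464. x_0 is neither 1 nor 10436, so continue squaring. x_1 = 8464^2 mod 10437 = 10165. Reached i = s−1 = 1 without hitting −1: 3046 is a Miller–Rabin witness and 10437 is composite.
Base 6757: x_0 = 6757^2609 mod 10437 = 109. x_0 is neither 1 nor 10436, so continue squaring. x_1 = 109^2 mod 10437 = 1444. Reached i = s−1 = 1 without hitting −1: 6757 is a Miller–Rabin witness and 10437 is composite.
The smallest witness among the given bases is 3.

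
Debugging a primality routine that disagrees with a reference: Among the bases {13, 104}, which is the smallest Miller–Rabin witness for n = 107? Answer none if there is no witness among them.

n − 1 = 106 = 2^1 · 53, so s = 1 and d = 53.
Base 13: x_0 = 13^53 mod 107 = 1. x_0 = 1, so 13 is not a witness.
Base 104: x_0 = 104^53 mod 107 = 106. x_0 = 106 ≡ −1, so 104 is not a witness.
No listed base is a witness for 107.

none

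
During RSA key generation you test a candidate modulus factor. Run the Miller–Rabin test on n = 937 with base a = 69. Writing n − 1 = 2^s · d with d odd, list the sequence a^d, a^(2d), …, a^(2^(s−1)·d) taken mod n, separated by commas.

67, 741, 936

n − 1 = 936 = 2^3 · 117, so s = 3 and d = 117.
x_0 = 69^117 mod 937 = 67.
x_1 = 67^2 mod 937 = 741.
x_2 = 741^2 mod 937 = 936.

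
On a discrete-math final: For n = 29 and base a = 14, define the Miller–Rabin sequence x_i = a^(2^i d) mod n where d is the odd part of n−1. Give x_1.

28

n − 1 = 28 = 2^2 · 7, so s = 2 and d = 7.
Repeated squaring mod 29: 14^1 ≡ 14, 14^2 ≡ 22, 14^4 ≡ 20.
7 = 4 + 2 + 1, so 14^7 ≡ 20·22·14 ≡ 12 (mod 29).
x_0 = 12.
x_1 = 12^2 mod 29 = 28.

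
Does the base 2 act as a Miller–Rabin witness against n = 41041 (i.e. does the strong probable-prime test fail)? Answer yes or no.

n − 1 = 41040 = 2^4 · 2565, so s = 4 and d = 2565.
x_0 = 2^2565 mod 41041 = 27994.
x_0 is neither 1 nor 41040, so continue squaring.
x_1 = 27994^2 mod 41041 = 27182.
x_2 = 27182^2 mod 41041 = 1.
x_2 = 1 but x_1 ≠ ±1, a nontrivial square root of 1 — 2 is a witness and 41041 is composite.

yes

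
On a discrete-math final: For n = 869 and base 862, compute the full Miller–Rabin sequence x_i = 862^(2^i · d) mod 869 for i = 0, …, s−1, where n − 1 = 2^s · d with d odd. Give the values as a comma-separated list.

n − 1 = 868 = 2^2 · 217, so s = 2 and d = 217.
x_0 = 862^217 mod 869 = 830.
x_1 = 830^2 mod 869 = 652.

830, 652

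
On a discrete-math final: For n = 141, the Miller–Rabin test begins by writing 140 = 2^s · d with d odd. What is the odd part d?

Halving: 140 → 70 → 35; 35 is odd.
So 140 = 2^2 · 35.

35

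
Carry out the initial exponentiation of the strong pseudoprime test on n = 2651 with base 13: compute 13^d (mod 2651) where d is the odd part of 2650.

n − 1 = 2650 = 2^1 · 1325, so s = 1 and d = 1325.
13^1325 mod 2651 = 329.

329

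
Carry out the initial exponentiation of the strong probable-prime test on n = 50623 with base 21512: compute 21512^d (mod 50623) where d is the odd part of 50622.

45723

n − 1 = 50622 = 2^1 · 25311, so s = 1 and d = 25311.
21512^25311 mod 50623 = 45723.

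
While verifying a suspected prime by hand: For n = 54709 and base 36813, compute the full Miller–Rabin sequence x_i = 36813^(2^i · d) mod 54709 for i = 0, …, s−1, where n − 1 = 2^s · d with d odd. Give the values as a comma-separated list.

54708, 1

n − 1 = 54708 = 2^2 · 13677, so s = 2 and d = 13677.
x_0 = 36813^13677 mod 54709 = 54708.
x_1 = 54708^2 mod 54709 = 1.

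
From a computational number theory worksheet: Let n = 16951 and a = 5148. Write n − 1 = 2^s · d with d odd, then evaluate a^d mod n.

4312

n − 1 = 16950 = 2^1 · 8475, so s = 1 and d = 8475.
Repeated squaring mod 16951: 5148^1 ≡ 5148, 5148^2 ≡ 7491, 5148^4 ≡ 7271, 5148^8 ≡ 14223, 5148^16 ≡ 495, 5148^32 ≡ 7711, 5148^64 ≡ 12364, 5148^128 ≡ 4378, 5148^256 ≡ 12254, 5148^512 ≡ 8558, 5148^1024 ≡ 11044, 5148^2048 ≡ 7491, 5148^4096 ≡ 7271, 5148^8192 ≡ 14223.
8475 = 8192 + 256 + 16 + 8 + 2 + 1, so 5148^8475 ≡ 14223·12254·495·14223·7491·5148 ≡ 4312 (mod 16951).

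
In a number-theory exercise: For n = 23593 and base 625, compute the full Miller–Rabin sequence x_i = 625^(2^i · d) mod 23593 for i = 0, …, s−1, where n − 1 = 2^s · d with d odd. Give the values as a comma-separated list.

23592, 1, 1

n − 1 = 23592 = 2^3 · 2949, so s = 3 and d = 2949.
x_0 = 625^2949 mod 23593 = 23592.
x_1 = 23592^2 mod 23593 = 1.
x_2 = 1^2 mod 23593 = 1.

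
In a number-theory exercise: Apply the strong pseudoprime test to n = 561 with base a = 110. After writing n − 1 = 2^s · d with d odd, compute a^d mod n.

n − 1 = 560 = 2^4 · 35, so s = 4 and d = 35.
By repeated squaring, 110^35 ≡ 308 (mod 561).

308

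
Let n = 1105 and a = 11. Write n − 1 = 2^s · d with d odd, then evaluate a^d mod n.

n − 1 = 1104 = 2^4 · 69, so s = 4 and d = 69.
Repeated squaring mod 1105: 11^1 ≡ 11, 11^2 ≡ 121, 11^4 ≡ 276, 11^8 ≡ 1036, 11^16 ≡ 341, 11^32 ≡ 256, 11^64 ≡ 341.
69 = 64 + 4 + 1, so 11^69 ≡ 341·276·11 ≡ 996 (mod 1105).

996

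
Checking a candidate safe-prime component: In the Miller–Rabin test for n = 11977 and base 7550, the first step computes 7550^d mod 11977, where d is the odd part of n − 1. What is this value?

n − 1 = 11976 = 2^3 · 1497, so s = 3 and d = 1497.
Repeated squaring mod 11977: 7550^1 ≡ 7550, 7550^2 ≡ 3957, 7550^4 ≡ 3910, 7550^8 ≡ 5448, 7550^16 ≡ 1698, 7550^32 ≡ 8724, 7550^64 ≡ 6318, 7550^128 ≡ 9760, 7550^256 ≡ 4519, 7550^512 ≡ 576, 7550^1024 ≡ 8397.
1497 = 1024 + 256 + 128 + 64 + 16 + 8 + 1, so 7550^1497 ≡ 8397·4519·9760·6318·1698·5448·7550 ≡ 1128 (mod 11977).

1128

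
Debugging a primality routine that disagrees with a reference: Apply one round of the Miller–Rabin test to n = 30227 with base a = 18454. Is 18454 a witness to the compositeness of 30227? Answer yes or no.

n − 1 = 30226 = 2^1 · 15113, so s = 1 and d = 15113.
Repeated squaring mod 30227: 18454^1 ≡ 18454, 18454^2 ≡ 12734, 18454^4 ≡ 17128, 18454^8 ≡ 15349, 18454^16 ≡ 2563, 18454^32 ≡ 9710, 18454^64 ≡ 6087, 18454^128 ≡ 23494, 18454^256 ≡ 23016, 18454^512 ≡ 8081, 18454^1024 ≡ 12241, 18454^2048 ≡ 6842, 18454^4096 ≡ 21568, 18454^8192 ≡ 15321.
15113 = 8192 + 4096 + 2048 + 512 + 256 + 8 + 1, so 18454^15113 ≡ 15321·21568·6842·8081·23016·15349·18454 ≡ 21680 (mod 30227).
x_0 = 18454^15113 mod 30227 = 21680.
x_0 ∉ {1, 30226} and s = 1, so 18454 is a Miller–Rabin witness and 30227 is composite.

yes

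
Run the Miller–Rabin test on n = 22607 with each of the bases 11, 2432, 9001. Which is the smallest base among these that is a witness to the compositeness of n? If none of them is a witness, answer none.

11

n − 1 = 22606 = 2^1 · 11303, so s = 1 and d = 11303.
Base 11: x_0 = 11^11303 mod 22607 = 11238. x_0 ∉ {1, 22606} and s = 1, so 11 is a Miller–Rabin witness and 22607 is composite.
Base 2432: x_0 = 2432^11303 mod 22607 = 17993. x_0 ∉ {1, 22606} and s = 1, so 2432 is a Miller–Rabin witness and 22607 is composite.
Base 9001: x_0 = 9001^11303 mod 22607 = 18156. x_0 ∉ {1, 22606} and s = 1, so 9001 is a Miller–Rabin witness and 22607 is composite.
The smallest witness among the given bases is 11.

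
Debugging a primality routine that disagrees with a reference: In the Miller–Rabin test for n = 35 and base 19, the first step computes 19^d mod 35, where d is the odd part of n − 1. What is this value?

24

n − 1 = 34 = 2^1 · 17, so s = 1 and d = 17.
19^17 mod 35 = 24.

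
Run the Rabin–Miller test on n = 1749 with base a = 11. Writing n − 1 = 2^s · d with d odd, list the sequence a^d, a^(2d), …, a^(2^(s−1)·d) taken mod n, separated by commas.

n − 1 = 1748 = 2^2 · 437, so s = 2 and d = 437.
x_0 = 11^437 mod 1749 = 308.
x_1 = 308^2 mod 1749 = 418.

308, 418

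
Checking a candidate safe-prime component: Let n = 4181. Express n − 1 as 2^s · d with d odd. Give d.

1045

Halving: 4180 → 2090 → 1045; 1045 is odd.
So 4180 = 2^2 · 1045.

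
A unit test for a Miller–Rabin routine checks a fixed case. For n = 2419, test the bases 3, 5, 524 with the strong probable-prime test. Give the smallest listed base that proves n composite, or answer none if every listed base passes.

n − 1 = 2418 = 2^1 · 1209, so s = 1 and d = 1209.
Base 3: x_0 = 3^1209 mod 2419 = 454. x_0 ∉ {1, 2418} and s = 1, so 3 is a Miller–Rabin witness and 2419 is composite.
Base 5: x_0 = 5^1209 mod 2419 = 2140. x_0 ∉ {1, 2418} and s = 1, so 5 is a Miller–Rabin witness and 2419 is composite.
Base 524: x_0 = 524^1209 mod 2419 = 565. x_0 ∉ {1, 2418} and s = 1, so 524 is a Miller–Rabin witness and 2419 is composite.
The smallest witness among the given bases is 3.

3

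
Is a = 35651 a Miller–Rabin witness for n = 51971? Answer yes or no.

no

n − 1 = 51970 = 2^1 · 25985, so s = 1 and d = 25985.
Repeated squaring mod 51971: 35651^1 ≡ 35651, 35651^2 ≡ 42996, 35651^4 ≡ 47546, 35651^8 ≡ 39529, 35651^16 ≡ 33726, 35651^32 ≡ 5770, 35651^64 ≡ 31460, 35651^128 ≡ 47847, 35651^256 ≡ 12859, 35651^512 ≡ 34130, 35651^1024 ≡ 30877, 35651^2048 ≡ 33105, 35651^4096 ≡ 28548, 35651^8192 ≡ 31053, 35651^16384 ≡ 18875.
25985 = 16384 + 8192 + 1024 + 256 + 128 + 1, so 35651^25985 ≡ 18875·31053·30877·12859·47847·35651 ≡ 51970 (mod 51971).
x_0 = 35651^25985 mod 51971 = 51970.
x_0 = 51970 ≡ −1, so 35651 is not a witness.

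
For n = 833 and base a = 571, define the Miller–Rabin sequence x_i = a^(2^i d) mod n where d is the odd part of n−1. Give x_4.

137

n − 1 = 832 = 2^6 · 13, so s = 6 and d = 13.
x_0 = 571^13 mod 833 = 249.
x_1 = 249^2 mod 833 = 359.
x_2 = 359^2 mod 833 = 599.
x_3 = 599^2 mod 833 = 611.
x_4 = 611^2 mod 833 = 137.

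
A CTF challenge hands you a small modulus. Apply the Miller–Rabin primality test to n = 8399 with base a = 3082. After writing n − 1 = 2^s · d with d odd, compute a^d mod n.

n − 1 = 8398 = 2^1 · 4199, so s = 1 and d = 4199.
3082^4199 mod 8399 = 6169.

6169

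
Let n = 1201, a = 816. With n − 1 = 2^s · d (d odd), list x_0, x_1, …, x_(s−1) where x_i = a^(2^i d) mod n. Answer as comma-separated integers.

n − 1 = 1200 = 2^4 · 75, so s = 4 and d = 75.
x_0 = 816^75 mod 1201 = 843.
x_1 = 843^2 mod 1201 = 858.
x_2 = 858^2 mod 1201 = 1152.
x_3 = 1152^2 mod 1201 = 1200.

843, 858, 1152, 1200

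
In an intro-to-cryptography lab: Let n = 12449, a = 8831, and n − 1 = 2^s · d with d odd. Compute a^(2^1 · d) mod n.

4611

n − 1 = 12448 = 2^5 · 389, so s = 5 and d = 389.
x_0 = 8831^389 mod 12449 = 2711.
x_1 = 2711^2 mod 12449 = 4611.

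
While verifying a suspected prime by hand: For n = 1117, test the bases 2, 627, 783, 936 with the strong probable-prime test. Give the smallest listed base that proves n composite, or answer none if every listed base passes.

none

n − 1 = 1116 = 2^2 · 279, so s = 2 and d = 279.
Base 2: x_0 = 2^279 mod 1117 = 214. x_0 is neither 1 nor 1116, so continue squaring. x_1 = 214^2 mod 1117 = 1116. x_1 ≡ −1, so 2 is not a witness.
Base 627: x_0 = 627^279 mod 1117 = 1. x_0 = 1, so 627 is not a witness.
Base 783: x_0 = 783^279 mod 1117 = 903. x_0 is neither 1 nor 1116, so continue squaring. x_1 = 903^2 mod 1117 = 1116. x_1 ≡ −1, so 783 is not a witness.
Base 936: x_0 = 936^279 mod 1117 = 903. x_0 is neither 1 nor 1116, so continue squaring. x_1 = 903^2 mod 1117 = 1116. x_1 ≡ −1, so 936 is not a witness.
No listed base is a witness for 1117.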